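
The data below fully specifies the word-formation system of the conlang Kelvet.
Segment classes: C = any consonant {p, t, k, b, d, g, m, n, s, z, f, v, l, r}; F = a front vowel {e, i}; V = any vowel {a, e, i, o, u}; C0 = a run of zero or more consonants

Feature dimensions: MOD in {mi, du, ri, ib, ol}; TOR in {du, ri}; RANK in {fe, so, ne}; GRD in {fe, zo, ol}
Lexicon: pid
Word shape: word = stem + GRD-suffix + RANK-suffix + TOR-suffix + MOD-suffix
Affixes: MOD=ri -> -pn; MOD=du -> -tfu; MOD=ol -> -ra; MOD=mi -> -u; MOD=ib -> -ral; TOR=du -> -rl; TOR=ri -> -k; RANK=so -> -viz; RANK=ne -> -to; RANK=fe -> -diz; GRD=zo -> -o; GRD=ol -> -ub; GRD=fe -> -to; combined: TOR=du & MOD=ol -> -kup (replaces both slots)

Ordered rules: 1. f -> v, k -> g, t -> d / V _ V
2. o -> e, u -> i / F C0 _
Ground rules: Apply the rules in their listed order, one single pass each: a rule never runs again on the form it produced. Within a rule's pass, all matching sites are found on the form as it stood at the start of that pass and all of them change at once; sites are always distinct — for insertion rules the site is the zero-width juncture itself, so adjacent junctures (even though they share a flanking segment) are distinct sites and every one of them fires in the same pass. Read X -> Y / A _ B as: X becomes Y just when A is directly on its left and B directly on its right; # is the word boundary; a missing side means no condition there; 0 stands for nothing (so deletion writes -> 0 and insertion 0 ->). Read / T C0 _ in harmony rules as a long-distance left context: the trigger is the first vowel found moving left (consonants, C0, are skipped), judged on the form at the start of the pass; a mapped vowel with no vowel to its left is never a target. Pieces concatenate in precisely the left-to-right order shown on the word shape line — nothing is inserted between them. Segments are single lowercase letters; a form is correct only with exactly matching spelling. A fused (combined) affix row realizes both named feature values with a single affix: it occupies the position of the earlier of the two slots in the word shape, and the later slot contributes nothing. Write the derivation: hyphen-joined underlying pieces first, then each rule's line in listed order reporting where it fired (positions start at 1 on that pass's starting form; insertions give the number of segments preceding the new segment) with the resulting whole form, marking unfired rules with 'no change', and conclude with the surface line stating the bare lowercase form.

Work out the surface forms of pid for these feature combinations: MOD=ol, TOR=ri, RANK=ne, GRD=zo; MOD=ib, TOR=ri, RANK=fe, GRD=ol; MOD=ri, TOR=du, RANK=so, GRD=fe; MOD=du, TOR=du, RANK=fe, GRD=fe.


cell MOD=ol, TOR=ri, RANK=ne, GRD=zo:
underlying: pid-o-to-k-ra
1. f -> v, k -> g, t -> d / V _ V: fires at position(s) 5: pidodokra
2. o -> e, u -> i / F C0 _: fires at position(s) 4: pidedokra
surface: pidedokra

cell MOD=ib, TOR=ri, RANK=fe, GRD=ol:
underlying: pid-ub-diz-k-ral
1. f -> v, k -> g, t -> d / V _ V: no change
2. o -> e, u -> i / F C0 _: fires at position(s) 4: pidibdizkral
surface: pidibdizkral

cell MOD=ri, TOR=du, RANK=so, GRD=fe:
underlying: pid-to-viz-rl-pn
1. f -> v, k -> g, t -> d / V _ V: no change
2. o -> e, u -> i / F C0 _: fires at position(s) 5: pidtevizrlpn
surface: pidtevizrlpn

cell MOD=du, TOR=du, RANK=fe, GRD=fe:
underlying: pid-to-diz-rl-tfu
1. f -> v, k -> g, t -> d / V _ V: no change
2. o -> e, u -> i / F C0 _: fires at position(s) 5, 13: pidtedizrltfi
surface: pidtedizrltfi


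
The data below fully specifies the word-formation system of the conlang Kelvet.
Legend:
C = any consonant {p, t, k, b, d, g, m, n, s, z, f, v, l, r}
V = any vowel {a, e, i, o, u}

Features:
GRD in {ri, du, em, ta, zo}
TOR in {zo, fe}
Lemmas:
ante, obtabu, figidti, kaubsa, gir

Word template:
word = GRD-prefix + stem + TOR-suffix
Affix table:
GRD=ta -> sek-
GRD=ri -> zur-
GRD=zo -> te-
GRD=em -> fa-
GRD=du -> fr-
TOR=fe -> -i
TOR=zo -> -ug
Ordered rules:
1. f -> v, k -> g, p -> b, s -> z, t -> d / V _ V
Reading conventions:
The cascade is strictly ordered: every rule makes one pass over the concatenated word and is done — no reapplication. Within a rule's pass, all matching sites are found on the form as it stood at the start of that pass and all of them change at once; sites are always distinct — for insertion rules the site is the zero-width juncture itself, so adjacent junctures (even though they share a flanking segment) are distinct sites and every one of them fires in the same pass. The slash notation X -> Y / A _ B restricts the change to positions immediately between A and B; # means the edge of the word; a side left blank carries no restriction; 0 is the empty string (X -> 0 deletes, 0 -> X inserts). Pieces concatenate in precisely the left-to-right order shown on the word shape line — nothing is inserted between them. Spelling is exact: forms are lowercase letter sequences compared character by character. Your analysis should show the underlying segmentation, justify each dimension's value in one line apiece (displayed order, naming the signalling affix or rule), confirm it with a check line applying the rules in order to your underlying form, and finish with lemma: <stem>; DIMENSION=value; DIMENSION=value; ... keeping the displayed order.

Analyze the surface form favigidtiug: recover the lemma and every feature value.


underlying: fa-figidti-ug
GRD=em - signalled by the affix fa-
TOR=zo - signalled by the affix -ug
check: fafigidtiug -> favigidtiug
lemma: figidti; GRD=em; TOR=zo


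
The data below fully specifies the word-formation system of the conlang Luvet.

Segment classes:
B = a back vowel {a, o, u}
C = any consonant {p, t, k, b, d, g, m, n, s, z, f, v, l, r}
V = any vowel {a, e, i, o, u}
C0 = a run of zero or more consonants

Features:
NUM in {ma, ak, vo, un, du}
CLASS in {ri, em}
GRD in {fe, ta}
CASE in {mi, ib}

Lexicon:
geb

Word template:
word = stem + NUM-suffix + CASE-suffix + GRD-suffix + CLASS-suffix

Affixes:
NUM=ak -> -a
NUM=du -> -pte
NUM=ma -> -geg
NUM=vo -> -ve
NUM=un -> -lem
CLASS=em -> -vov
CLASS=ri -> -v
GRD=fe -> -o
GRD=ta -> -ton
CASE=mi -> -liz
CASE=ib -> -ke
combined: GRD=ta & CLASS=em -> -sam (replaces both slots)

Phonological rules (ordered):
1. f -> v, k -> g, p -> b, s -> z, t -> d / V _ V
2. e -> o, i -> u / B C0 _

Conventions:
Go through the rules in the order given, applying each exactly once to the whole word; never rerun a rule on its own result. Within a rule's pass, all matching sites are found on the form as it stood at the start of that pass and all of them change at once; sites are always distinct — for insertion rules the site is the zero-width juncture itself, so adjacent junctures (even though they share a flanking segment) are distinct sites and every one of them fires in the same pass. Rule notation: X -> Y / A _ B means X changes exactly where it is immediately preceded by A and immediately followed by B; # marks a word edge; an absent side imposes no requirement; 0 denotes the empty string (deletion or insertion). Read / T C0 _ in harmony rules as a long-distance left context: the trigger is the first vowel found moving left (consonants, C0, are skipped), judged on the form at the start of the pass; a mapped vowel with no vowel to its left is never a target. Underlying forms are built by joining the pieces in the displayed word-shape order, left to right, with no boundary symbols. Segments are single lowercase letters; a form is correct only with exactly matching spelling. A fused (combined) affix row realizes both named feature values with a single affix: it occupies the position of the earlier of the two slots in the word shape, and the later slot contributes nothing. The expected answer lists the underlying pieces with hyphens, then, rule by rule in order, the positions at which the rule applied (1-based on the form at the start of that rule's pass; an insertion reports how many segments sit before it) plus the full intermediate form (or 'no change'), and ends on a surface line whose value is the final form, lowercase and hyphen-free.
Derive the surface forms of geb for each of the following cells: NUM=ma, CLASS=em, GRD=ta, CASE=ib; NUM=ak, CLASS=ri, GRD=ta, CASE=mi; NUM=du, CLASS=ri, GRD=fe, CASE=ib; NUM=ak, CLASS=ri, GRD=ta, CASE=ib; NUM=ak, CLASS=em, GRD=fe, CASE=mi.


cell NUM=ma, CLASS=em, GRD=ta, CASE=ib:
underlying: geb-geg-ke-sam
1. f -> v, k -> g, p -> b, s -> z, t -> d / V _ V: fires at position(s) 9: gebgegkezam
2. e -> o, i -> u / B C0 _: no change
surface: gebgegkezam

cell NUM=ak, CLASS=ri, GRD=ta, CASE=mi:
underlying: geb-a-liz-ton-v
1. f -> v, k -> g, p -> b, s -> z, t -> d / V _ V: no change
2. e -> o, i -> u / B C0 _: fires at position(s) 6: gebaluztonv
surface: gebaluztonv

cell NUM=du, CLASS=ri, GRD=fe, CASE=ib:
underlying: geb-pte-ke-o-v
1. f -> v, k -> g, p -> b, s -> z, t -> d / V _ V: fires at position(s) 7: gebptegeov
2. e -> o, i -> u / B C0 _: no change
surface: gebptegeov

cell NUM=ak, CLASS=ri, GRD=ta, CASE=ib:
underlying: geb-a-ke-ton-v
1. f -> v, k -> g, p -> b, s -> z, t -> d / V _ V: fires at position(s) 5, 7: gebagedonv
2. e -> o, i -> u / B C0 _: fires at position(s) 6: gebagodonv
surface: gebagodonv

cell NUM=ak, CLASS=em, GRD=fe, CASE=mi:
underlying: geb-a-liz-o-vov
1. f -> v, k -> g, p -> b, s -> z, t -> d / V _ V: no change
2. e -> o, i -> u / B C0 _: fires at position(s) 6: gebaluzovov
surface: gebaluzovov


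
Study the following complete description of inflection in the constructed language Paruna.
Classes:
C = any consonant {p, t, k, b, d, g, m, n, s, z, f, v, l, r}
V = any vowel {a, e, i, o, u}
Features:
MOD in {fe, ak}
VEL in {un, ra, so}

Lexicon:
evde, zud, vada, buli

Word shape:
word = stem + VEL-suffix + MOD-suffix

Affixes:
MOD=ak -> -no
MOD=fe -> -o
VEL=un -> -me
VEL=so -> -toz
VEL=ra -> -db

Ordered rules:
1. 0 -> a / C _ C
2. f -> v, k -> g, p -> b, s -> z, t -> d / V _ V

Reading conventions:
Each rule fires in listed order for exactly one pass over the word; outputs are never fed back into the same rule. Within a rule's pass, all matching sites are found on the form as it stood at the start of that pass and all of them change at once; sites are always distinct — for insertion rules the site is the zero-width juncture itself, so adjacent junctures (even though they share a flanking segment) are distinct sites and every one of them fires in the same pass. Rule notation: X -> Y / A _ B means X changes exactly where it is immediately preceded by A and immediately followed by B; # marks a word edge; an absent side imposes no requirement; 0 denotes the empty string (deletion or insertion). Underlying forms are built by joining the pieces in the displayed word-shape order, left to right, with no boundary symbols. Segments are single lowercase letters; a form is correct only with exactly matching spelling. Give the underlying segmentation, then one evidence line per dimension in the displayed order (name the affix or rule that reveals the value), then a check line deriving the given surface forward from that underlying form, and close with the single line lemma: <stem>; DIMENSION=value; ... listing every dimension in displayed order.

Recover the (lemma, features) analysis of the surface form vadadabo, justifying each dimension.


underlying: vada-db-o
MOD=fe - signalled by the affix -o
VEL=ra - signalled by the affix -db
check: vadadbo -> vadadabo -> vadadabo
lemma: vada; MOD=fe; VEL=ra


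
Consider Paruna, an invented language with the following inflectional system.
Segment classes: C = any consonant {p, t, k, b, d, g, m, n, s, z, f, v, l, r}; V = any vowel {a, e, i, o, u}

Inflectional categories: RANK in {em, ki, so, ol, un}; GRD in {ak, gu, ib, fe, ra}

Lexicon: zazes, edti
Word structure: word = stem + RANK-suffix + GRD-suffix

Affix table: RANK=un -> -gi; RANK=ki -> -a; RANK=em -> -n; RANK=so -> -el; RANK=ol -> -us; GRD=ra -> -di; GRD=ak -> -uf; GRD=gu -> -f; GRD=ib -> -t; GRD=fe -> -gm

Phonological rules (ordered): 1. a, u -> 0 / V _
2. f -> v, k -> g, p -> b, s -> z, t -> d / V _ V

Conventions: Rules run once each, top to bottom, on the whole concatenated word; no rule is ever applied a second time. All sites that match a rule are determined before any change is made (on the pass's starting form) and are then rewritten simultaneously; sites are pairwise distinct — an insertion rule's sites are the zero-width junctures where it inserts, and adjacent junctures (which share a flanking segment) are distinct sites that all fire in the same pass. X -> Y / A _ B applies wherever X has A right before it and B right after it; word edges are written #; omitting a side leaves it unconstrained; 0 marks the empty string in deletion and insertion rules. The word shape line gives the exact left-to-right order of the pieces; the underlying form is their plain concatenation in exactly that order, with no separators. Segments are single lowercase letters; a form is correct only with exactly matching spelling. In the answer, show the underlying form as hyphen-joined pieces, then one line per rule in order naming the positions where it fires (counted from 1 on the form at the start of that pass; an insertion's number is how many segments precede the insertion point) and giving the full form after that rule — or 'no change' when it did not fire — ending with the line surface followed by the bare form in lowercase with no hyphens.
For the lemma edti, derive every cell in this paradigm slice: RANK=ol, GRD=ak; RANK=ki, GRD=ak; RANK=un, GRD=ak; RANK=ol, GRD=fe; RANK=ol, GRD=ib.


cell RANK=ol, GRD=ak:
underlying: edti-us-uf
1. a, u -> 0 / V _: fires at position(s) 5: edtisuf
2. f -> v, k -> g, p -> b, s -> z, t -> d / V _ V: fires at position(s) 5: edtizuf
surface: edtizuf

cell RANK=ki, GRD=ak:
underlying: edti-a-uf
1. a, u -> 0 / V _: fires at position(s) 5, 6: edtif
2. f -> v, k -> g, p -> b, s -> z, t -> d / V _ V: no change
surface: edtif

cell RANK=un, GRD=ak:
underlying: edti-gi-uf
1. a, u -> 0 / V _: fires at position(s) 7: edtigif
2. f -> v, k -> g, p -> b, s -> z, t -> d / V _ V: no change
surface: edtigif

cell RANK=ol, GRD=fe:
underlying: edti-us-gm
1. a, u -> 0 / V _: fires at position(s) 5: edtisgm
2. f -> v, k -> g, p -> b, s -> z, t -> d / V _ V: no change
surface: edtisgm

cell RANK=ol, GRD=ib:
underlying: edti-us-t
1. a, u -> 0 / V _: fires at position(s) 5: edtist
2. f -> v, k -> g, p -> b, s -> z, t -> d / V _ V: no change
surface: edtist


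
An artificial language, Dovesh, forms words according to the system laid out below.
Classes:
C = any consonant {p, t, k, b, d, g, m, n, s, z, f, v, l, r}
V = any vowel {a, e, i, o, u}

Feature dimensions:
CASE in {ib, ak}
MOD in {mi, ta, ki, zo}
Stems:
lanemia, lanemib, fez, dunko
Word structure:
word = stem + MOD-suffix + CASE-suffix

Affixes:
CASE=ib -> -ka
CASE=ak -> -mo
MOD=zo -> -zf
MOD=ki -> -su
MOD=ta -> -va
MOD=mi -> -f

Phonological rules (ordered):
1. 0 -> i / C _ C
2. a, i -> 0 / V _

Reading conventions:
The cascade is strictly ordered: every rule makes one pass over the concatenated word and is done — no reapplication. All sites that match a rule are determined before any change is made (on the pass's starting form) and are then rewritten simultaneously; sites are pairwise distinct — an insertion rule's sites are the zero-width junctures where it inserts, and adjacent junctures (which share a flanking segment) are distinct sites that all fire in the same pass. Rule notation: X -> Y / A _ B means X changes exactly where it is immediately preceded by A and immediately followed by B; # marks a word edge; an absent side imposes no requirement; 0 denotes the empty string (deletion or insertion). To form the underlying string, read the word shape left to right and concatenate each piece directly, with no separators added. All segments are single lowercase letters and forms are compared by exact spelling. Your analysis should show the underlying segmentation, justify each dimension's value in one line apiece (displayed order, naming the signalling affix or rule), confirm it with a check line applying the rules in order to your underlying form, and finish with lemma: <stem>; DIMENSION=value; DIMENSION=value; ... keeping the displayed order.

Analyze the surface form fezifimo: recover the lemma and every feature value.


underlying: fez-f-mo
CASE=ak - signalled by the affix -mo
MOD=mi - signalled by the affix -f
check: fezfmo -> fezifimo -> fezifimo
lemma: fez; CASE=ak; MOD=mi


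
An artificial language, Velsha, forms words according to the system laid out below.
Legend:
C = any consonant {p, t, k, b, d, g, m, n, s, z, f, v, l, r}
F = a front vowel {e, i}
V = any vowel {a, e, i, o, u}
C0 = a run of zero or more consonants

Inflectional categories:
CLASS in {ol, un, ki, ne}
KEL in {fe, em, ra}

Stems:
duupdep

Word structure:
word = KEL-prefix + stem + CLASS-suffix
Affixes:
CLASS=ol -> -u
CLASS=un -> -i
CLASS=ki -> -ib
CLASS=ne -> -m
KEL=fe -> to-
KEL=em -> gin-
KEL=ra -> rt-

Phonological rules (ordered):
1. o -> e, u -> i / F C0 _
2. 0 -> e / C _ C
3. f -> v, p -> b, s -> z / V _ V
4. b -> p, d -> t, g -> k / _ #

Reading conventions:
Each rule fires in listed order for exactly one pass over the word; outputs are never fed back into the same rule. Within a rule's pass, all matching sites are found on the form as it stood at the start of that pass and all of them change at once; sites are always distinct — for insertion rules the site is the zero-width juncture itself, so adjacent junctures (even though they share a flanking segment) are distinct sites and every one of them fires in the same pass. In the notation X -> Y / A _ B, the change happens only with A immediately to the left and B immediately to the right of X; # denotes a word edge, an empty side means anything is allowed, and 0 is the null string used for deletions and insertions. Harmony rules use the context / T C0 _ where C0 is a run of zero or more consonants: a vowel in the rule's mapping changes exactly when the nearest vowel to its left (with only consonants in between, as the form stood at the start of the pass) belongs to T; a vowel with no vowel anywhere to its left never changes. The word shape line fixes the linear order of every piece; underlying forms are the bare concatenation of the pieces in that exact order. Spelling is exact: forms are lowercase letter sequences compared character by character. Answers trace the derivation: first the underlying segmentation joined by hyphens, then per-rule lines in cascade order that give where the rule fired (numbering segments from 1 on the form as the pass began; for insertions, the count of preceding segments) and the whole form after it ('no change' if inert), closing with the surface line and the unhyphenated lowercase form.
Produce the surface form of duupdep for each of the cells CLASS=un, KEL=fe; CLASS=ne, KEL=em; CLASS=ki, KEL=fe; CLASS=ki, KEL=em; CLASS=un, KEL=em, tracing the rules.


cell CLASS=un, KEL=fe:
underlying: to-duupdep-i
1. o -> e, u -> i / F C0 _: no change
2. 0 -> e / C _ C: inserts after position(s) 6: toduupedepi
3. f -> v, p -> b, s -> z / V _ V: fires at position(s) 6, 10: toduubedebi
4. b -> p, d -> t, g -> k / _ #: no change
surface: toduubedebi

cell CLASS=ne, KEL=em:
underlying: gin-duupdep-m
1. o -> e, u -> i / F C0 _: fires at position(s) 5: gindiupdepm
2. 0 -> e / C _ C: inserts after position(s) 3, 7, 10: ginediupedepem
3. f -> v, p -> b, s -> z / V _ V: fires at position(s) 8, 12: ginediubedebem
4. b -> p, d -> t, g -> k / _ #: no change
surface: ginediubedebem

cell CLASS=ki, KEL=fe:
underlying: to-duupdep-ib
1. o -> e, u -> i / F C0 _: no change
2. 0 -> e / C _ C: inserts after position(s) 6: toduupedepib
3. f -> v, p -> b, s -> z / V _ V: fires at position(s) 6, 10: toduubedebib
4. b -> p, d -> t, g -> k / _ #: fires at position(s) 12: toduubedebip
surface: toduubedebip

cell CLASS=ki, KEL=em:
underlying: gin-duupdep-ib
1. o -> e, u -> i / F C0 _: fires at position(s) 5: gindiupdepib
2. 0 -> e / C _ C: inserts after position(s) 3, 7: ginediupedepib
3. f -> v, p -> b, s -> z / V _ V: fires at position(s) 8, 12: ginediubedebib
4. b -> p, d -> t, g -> k / _ #: fires at position(s) 14: ginediubedebip
surface: ginediubedebip

cell CLASS=un, KEL=em:
underlying: gin-duupdep-i
1. o -> e, u -> i / F C0 _: fires at position(s) 5: gindiupdepi
2. 0 -> e / C _ C: inserts after position(s) 3, 7: ginediupedepi
3. f -> v, p -> b, s -> z / V _ V: fires at position(s) 8, 12: ginediubedebi
4. b -> p, d -> t, g -> k / _ #: no change
surface: ginediubedebi


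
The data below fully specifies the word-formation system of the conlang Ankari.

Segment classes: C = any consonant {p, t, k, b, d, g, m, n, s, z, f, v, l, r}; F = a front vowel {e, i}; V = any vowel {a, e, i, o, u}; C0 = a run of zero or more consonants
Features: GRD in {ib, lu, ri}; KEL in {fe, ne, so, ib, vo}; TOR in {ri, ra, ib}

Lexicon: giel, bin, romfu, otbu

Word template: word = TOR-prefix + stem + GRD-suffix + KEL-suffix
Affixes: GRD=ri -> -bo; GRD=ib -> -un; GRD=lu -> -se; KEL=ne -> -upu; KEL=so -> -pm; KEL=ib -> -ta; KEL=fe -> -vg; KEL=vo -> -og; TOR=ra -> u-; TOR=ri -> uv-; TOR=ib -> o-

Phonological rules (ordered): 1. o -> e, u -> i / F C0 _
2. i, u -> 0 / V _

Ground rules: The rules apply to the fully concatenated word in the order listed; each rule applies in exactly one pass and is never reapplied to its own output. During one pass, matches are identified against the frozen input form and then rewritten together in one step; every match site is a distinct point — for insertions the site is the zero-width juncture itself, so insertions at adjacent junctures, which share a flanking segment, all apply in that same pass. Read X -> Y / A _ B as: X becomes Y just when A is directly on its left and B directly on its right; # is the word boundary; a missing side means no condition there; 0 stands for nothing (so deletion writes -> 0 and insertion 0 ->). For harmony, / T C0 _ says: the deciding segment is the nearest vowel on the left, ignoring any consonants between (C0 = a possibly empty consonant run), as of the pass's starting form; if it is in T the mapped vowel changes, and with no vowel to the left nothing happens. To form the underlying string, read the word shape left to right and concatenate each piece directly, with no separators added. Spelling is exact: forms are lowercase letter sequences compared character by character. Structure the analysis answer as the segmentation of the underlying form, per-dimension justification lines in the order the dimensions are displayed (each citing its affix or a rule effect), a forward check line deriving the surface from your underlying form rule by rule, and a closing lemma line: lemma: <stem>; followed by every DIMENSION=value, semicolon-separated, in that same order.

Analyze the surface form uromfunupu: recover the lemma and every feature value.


underlying: u-romfu-un-upu
GRD=ib - signalled by the affix -un
KEL=ne - signalled by the affix -upu
TOR=ra - signalled by the affix u-
check: uromfuunupu -> uromfuunupu -> uromfunupu
lemma: romfu; GRD=ib; KEL=ne; TOR=ra


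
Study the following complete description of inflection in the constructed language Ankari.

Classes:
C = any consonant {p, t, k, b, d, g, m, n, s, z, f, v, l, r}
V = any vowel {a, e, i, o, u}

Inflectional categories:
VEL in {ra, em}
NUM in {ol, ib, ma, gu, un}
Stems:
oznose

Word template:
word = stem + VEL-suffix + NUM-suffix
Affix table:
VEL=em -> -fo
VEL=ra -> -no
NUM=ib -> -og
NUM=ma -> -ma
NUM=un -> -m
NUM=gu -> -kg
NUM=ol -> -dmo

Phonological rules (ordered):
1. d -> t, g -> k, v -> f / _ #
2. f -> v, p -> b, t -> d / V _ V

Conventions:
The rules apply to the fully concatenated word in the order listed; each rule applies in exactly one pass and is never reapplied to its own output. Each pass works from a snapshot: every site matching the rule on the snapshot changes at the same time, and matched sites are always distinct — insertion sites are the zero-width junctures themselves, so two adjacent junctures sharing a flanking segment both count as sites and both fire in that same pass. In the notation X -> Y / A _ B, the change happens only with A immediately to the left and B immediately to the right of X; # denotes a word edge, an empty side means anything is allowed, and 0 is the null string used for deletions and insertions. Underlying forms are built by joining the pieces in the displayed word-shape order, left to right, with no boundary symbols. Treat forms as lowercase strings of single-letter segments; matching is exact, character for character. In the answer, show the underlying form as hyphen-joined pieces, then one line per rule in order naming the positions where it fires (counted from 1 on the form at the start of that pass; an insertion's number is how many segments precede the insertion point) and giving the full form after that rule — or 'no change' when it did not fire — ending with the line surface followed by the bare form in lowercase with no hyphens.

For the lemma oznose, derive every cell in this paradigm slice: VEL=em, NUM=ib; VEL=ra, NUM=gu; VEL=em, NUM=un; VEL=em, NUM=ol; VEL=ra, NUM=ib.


cell VEL=em, NUM=ib:
underlying: oznose-fo-og
1. d -> t, g -> k, v -> f / _ #: fires at position(s) 10: oznosefook
2. f -> v, p -> b, t -> d / V _ V: fires at position(s) 7: oznosevook
surface: oznosevook

cell VEL=ra, NUM=gu:
underlying: oznose-no-kg
1. d -> t, g -> k, v -> f / _ #: fires at position(s) 10: oznosenokk
2. f -> v, p -> b, t -> d / V _ V: no change
surface: oznosenokk

cell VEL=em, NUM=un:
underlying: oznose-fo-m
1. d -> t, g -> k, v -> f / _ #: no change
2. f -> v, p -> b, t -> d / V _ V: fires at position(s) 7: oznosevom
surface: oznosevom

cell VEL=em, NUM=ol:
underlying: oznose-fo-dmo
1. d -> t, g -> k, v -> f / _ #: no change
2. f -> v, p -> b, t -> d / V _ V: fires at position(s) 7: oznosevodmo
surface: oznosevodmo

cell VEL=ra, NUM=ib:
underlying: oznose-no-og
1. d -> t, g -> k, v -> f / _ #: fires at position(s) 10: oznosenook
2. f -> v, p -> b, t -> d / V _ V: no change
surface: oznosenook


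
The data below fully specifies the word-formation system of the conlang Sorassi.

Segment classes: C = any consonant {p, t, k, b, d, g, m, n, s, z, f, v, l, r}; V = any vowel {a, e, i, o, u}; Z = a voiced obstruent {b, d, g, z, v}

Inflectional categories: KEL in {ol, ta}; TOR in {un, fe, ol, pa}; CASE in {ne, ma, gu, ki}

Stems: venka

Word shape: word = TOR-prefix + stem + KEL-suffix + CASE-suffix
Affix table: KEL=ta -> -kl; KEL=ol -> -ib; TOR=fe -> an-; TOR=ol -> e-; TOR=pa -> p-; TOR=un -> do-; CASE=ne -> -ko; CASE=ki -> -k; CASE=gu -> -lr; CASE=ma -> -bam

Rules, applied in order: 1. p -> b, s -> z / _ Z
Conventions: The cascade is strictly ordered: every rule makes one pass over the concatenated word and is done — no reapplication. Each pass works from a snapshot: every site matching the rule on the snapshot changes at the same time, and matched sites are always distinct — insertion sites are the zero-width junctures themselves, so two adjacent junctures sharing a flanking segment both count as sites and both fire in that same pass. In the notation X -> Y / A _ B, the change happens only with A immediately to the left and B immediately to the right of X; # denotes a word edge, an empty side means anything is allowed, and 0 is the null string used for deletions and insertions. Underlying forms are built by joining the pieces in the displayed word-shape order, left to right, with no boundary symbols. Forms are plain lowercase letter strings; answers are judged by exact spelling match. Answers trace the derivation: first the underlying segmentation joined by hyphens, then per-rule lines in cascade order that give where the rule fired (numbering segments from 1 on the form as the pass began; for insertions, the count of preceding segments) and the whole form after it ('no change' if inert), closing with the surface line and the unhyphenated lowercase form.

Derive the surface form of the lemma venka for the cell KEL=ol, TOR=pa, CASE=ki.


underlying: p-venka-ib-k
1. p -> b, s -> z / _ Z: fires at position(s) 1: bvenkaibk
surface: bvenkaibk


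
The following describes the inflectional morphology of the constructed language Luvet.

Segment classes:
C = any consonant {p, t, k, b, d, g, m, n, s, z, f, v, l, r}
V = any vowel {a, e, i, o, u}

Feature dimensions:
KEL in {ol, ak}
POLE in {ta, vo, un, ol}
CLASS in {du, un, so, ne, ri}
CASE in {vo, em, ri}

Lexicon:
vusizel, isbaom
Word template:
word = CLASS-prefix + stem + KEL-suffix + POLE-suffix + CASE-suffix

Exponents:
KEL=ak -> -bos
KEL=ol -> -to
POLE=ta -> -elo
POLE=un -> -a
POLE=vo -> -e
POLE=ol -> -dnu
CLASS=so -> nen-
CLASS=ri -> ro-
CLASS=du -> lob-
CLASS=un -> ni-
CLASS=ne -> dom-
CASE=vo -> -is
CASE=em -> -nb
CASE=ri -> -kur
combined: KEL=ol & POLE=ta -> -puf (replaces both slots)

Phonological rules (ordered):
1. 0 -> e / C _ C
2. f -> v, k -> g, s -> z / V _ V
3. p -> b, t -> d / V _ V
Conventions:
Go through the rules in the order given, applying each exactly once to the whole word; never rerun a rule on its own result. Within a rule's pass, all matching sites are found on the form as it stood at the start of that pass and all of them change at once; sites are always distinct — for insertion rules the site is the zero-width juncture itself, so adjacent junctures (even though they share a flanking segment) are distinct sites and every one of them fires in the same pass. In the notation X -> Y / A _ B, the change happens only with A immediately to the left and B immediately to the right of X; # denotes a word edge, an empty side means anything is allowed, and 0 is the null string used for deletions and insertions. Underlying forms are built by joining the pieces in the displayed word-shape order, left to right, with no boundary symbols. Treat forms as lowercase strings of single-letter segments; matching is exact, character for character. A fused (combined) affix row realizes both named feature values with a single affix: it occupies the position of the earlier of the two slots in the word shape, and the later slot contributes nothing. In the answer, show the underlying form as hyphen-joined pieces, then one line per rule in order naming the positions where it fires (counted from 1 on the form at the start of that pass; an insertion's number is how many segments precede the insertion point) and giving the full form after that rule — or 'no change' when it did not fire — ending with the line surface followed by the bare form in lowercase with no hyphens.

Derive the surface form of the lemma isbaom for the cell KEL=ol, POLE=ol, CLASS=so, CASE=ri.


underlying: nen-isbaom-to-dnu-kur
1. 0 -> e / C _ C: inserts after position(s) 5, 9, 12: nenisebaometodenukur
2. f -> v, k -> g, s -> z / V _ V: fires at position(s) 5, 18: nenizebaometodenugur
3. p -> b, t -> d / V _ V: fires at position(s) 12: nenizebaomedodenugur
surface: nenizebaomedodenugur


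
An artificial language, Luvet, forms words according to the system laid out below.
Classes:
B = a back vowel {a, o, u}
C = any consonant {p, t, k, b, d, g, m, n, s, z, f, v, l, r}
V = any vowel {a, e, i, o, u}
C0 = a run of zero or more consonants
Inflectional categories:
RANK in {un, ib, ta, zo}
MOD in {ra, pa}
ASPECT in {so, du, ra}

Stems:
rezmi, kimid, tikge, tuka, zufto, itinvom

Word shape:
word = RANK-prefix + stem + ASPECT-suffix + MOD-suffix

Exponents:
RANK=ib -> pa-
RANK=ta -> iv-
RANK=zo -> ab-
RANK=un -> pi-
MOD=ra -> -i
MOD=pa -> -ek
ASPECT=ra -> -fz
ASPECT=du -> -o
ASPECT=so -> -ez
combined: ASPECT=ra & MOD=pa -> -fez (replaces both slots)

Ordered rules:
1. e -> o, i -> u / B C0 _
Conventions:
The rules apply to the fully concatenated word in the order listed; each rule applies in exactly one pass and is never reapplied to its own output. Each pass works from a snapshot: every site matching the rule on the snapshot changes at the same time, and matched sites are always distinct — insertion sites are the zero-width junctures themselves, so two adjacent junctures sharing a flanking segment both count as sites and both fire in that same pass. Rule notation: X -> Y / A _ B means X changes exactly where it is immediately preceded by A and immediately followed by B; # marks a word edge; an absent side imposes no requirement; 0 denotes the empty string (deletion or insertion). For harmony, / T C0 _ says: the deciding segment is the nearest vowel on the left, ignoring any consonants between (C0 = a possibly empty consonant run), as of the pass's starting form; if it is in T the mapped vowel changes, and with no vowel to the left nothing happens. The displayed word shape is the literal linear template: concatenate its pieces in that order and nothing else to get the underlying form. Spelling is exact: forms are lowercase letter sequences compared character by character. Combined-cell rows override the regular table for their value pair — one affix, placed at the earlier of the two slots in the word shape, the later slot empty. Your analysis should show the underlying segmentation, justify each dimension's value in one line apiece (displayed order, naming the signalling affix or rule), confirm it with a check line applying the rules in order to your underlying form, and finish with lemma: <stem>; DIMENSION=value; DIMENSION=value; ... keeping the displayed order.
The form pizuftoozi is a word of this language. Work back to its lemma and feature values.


underlying: pi-zufto-ez-i
RANK=un - signalled by the affix pi-
MOD=ra - signalled by the affix -i
ASPECT=so - signalled by the affix -ez
check: pizuftoezi -> pizuftoozi
lemma: zufto; RANK=un; MOD=ra; ASPECT=so


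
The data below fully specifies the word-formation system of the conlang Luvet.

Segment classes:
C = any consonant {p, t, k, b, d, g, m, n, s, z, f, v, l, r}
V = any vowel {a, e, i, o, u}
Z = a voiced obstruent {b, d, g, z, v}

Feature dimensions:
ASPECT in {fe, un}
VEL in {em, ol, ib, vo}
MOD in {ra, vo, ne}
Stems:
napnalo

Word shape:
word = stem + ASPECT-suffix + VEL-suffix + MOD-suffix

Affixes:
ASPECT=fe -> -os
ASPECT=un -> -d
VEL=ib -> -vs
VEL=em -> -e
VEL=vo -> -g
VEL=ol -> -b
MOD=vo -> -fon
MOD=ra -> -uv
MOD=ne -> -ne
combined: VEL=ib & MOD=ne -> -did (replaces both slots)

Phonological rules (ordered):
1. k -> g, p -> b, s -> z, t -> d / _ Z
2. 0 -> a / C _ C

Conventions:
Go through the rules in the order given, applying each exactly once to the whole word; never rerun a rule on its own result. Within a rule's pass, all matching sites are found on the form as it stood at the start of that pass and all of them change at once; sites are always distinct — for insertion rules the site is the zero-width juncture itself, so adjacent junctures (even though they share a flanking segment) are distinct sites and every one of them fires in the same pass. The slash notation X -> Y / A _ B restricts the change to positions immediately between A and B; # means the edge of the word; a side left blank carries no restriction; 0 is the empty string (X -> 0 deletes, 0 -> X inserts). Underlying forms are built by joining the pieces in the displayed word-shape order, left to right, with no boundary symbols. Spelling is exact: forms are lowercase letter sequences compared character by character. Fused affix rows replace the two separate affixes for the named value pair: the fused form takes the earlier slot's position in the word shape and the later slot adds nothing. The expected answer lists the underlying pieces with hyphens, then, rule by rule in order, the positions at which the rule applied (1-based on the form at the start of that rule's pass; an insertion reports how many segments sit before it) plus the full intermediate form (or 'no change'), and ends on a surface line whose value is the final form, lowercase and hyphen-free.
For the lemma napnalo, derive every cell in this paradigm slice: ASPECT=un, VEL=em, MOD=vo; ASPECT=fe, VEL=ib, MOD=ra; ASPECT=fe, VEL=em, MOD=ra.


cell ASPECT=un, VEL=em, MOD=vo:
underlying: napnalo-d-e-fon
1. k -> g, p -> b, s -> z, t -> d / _ Z: no change
2. 0 -> a / C _ C: inserts after position(s) 3: napanalodefon
surface: napanalodefon

cell ASPECT=fe, VEL=ib, MOD=ra:
underlying: napnalo-os-vs-uv
1. k -> g, p -> b, s -> z, t -> d / _ Z: fires at position(s) 9: napnaloozvsuv
2. 0 -> a / C _ C: inserts after position(s) 3, 9, 10: napanaloozavasuv
surface: napanaloozavasuv

cell ASPECT=fe, VEL=em, MOD=ra:
underlying: napnalo-os-e-uv
1. k -> g, p -> b, s -> z, t -> d / _ Z: no change
2. 0 -> a / C _ C: inserts after position(s) 3: napanalooseuv
surface: napanalooseuv


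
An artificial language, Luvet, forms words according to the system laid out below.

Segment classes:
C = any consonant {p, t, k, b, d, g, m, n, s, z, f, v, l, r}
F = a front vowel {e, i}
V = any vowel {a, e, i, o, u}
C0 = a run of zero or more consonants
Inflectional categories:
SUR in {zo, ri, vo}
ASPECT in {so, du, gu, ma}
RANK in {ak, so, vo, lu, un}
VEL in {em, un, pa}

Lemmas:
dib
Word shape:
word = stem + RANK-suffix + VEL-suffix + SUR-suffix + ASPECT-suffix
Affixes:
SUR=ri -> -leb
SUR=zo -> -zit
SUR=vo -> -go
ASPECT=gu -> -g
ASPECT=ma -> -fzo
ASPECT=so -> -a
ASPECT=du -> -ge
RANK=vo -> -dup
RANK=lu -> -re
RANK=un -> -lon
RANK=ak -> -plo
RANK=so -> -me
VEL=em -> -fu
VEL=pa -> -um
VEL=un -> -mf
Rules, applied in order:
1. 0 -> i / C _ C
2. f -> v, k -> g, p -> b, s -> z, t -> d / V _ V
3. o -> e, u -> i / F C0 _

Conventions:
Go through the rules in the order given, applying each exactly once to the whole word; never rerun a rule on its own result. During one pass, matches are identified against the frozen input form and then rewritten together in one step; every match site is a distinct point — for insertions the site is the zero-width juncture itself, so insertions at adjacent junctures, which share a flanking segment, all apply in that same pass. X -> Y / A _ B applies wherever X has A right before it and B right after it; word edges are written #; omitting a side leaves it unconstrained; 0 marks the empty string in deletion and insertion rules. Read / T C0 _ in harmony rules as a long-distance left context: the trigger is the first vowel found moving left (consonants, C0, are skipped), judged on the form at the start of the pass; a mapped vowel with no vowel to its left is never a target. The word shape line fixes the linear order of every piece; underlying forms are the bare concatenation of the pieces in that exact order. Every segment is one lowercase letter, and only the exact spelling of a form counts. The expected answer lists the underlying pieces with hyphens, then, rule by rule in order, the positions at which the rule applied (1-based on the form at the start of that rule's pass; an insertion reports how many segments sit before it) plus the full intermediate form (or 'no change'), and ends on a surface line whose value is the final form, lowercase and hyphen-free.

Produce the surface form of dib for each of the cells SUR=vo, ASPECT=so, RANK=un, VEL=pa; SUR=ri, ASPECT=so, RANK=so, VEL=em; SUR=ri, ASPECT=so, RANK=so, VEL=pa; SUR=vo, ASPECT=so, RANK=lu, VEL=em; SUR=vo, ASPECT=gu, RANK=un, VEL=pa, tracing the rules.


cell SUR=vo, ASPECT=so, RANK=un, VEL=pa:
underlying: dib-lon-um-go-a
1. 0 -> i / C _ C: inserts after position(s) 3, 8: dibilonumigoa
2. f -> v, k -> g, p -> b, s -> z, t -> d / V _ V: no change
3. o -> e, u -> i / F C0 _: fires at position(s) 6, 12: dibilenumigea
surface: dibilenumigea

cell SUR=ri, ASPECT=so, RANK=so, VEL=em:
underlying: dib-me-fu-leb-a
1. 0 -> i / C _ C: inserts after position(s) 3: dibimefuleba
2. f -> v, k -> g, p -> b, s -> z, t -> d / V _ V: fires at position(s) 7: dibimevuleba
3. o -> e, u -> i / F C0 _: fires at position(s) 8: dibimevileba
surface: dibimevileba

cell SUR=ri, ASPECT=so, RANK=so, VEL=pa:
underlying: dib-me-um-leb-a
1. 0 -> i / C _ C: inserts after position(s) 3, 7: dibimeumileba
2. f -> v, k -> g, p -> b, s -> z, t -> d / V _ V: no change
3. o -> e, u -> i / F C0 _: fires at position(s) 7: dibimeimileba
surface: dibimeimileba

cell SUR=vo, ASPECT=so, RANK=lu, VEL=em:
underlying: dib-re-fu-go-a
1. 0 -> i / C _ C: inserts after position(s) 3: dibirefugoa
2. f -> v, k -> g, p -> b, s -> z, t -> d / V _ V: fires at position(s) 7: dibirevugoa
3. o -> e, u -> i / F C0 _: fires at position(s) 8: dibirevigoa
surface: dibirevigoa

cell SUR=vo, ASPECT=gu, RANK=un, VEL=pa:
underlying: dib-lon-um-go-g
1. 0 -> i / C _ C: inserts after position(s) 3, 8: dibilonumigog
2. f -> v, k -> g, p -> b, s -> z, t -> d / V _ V: no change
3. o -> e, u -> i / F C0 _: fires at position(s) 6, 12: dibilenumigeg
surface: dibilenumigeg
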